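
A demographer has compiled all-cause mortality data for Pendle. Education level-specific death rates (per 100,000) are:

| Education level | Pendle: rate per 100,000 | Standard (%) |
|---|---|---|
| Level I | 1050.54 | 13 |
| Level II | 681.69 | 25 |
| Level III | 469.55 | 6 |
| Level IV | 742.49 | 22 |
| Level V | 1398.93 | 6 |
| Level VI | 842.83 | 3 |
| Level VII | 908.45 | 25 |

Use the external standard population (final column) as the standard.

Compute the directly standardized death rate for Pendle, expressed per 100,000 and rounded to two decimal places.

834.85

Standard weights: 0.13, 0.25, 0.06, 0.22, 0.06, 0.03, 0.25.
Standardized rate: 0.1300×1050.54 + 0.2500×681.69 + 0.0600×469.55 + 0.2200×742.49 + 0.0600×1398.93 + 0.0300×842.83 + 0.2500×908.45 = 834.8467 per 100,000.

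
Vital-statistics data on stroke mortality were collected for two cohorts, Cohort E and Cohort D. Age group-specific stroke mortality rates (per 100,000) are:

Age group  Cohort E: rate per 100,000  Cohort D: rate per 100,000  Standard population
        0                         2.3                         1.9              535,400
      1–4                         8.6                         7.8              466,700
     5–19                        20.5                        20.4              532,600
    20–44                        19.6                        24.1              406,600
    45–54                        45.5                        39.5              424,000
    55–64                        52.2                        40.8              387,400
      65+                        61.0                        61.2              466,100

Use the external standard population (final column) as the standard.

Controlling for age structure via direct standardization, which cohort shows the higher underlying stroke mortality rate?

Cohort E

Standard total = 3,218,800; weights = 0.1663, 0.1450, 0.1655, 0.1263, 0.1317, 0.1204, 0.1448.
Cohort E: 0.1663×2.3 + 0.1450×8.6 + 0.1655×20.5 + 0.1263×19.6 + 0.1317×45.5 + 0.1204×52.2 + 0.1448×61.0 = 28.6066 per 100,000.
Cohort D: 0.1663×1.9 + 0.1450×7.8 + 0.1655×20.4 + 0.1263×24.1 + 0.1317×39.5 + 0.1204×40.8 + 0.1448×61.2 = 26.8426 per 100,000.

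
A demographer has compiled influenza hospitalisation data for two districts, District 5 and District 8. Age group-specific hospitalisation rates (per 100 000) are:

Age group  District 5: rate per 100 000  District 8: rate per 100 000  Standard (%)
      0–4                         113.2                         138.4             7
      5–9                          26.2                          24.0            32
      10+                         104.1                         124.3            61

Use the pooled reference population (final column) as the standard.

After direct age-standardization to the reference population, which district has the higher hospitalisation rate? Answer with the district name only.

District 8

Standard weights: 0.07, 0.32, 0.61.
District 5: 0.0700×113.2 + 0.3200×26.2 + 0.6100×104.1 = 79.8090 per 100 000.
District 8: 0.0700×138.4 + 0.3200×24.0 + 0.6100×124.3 = 93.1910 per 100 000.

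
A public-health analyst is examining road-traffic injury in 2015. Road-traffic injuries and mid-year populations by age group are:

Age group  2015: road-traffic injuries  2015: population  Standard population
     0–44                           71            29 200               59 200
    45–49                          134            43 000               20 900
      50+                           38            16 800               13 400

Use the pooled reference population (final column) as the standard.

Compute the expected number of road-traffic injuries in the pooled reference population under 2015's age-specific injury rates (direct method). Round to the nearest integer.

Age-specific rates per 100 000 for 2015: 243.15, 311.63, 226.19.
Expected road-traffic injuries = Σ (standard pop × age-specific rate ÷ 100 000)
= 59 200×243.15/100 000 + 20 900×311.63/100 000 + 13 400×226.19/100 000
= 143.95 + 65.13 + 30.31 = 239.38.

239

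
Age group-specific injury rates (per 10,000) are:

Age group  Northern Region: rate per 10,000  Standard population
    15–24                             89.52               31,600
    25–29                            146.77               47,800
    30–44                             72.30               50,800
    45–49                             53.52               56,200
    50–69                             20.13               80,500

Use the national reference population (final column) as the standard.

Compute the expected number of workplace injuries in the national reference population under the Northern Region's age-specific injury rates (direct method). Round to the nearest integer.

1815

Expected workplace injuries = Σ (standard pop × age-specific rate ÷ 10,000)
= 31,600×89.52/10,000 + 47,800×146.77/10,000 + 50,800×72.30/10,000 + 56,200×53.52/10,000 + 80,500×20.13/10,000
= 282.88 + 701.56 + 367.28 + 300.78 + 162.05 = 1814.56.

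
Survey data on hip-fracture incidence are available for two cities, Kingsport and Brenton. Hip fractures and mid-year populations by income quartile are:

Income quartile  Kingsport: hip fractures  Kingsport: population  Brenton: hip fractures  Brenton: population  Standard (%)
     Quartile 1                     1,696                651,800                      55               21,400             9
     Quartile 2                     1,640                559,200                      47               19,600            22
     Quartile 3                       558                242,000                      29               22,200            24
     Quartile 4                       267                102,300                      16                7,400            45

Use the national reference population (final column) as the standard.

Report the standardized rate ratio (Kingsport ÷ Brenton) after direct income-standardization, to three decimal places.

Income-specific rates per 100,000 for Kingsport: 260.20, 293.28, 230.58, 261.00.
For Brenton: 257.01, 239.80, 130.63, 216.22.
Standard weights: 0.09, 0.22, 0.24, 0.45.
Kingsport: 0.0900×260.20 + 0.2200×293.28 + 0.2400×230.58 + 0.4500×261.00 = 260.7265 per 100,000.
Brenton: 0.0900×257.01 + 0.2200×239.80 + 0.2400×130.63 + 0.4500×216.22 = 204.5346 per 100,000.
Ratio = 260.7265 ÷ 204.5346 = 1.27473.

1.275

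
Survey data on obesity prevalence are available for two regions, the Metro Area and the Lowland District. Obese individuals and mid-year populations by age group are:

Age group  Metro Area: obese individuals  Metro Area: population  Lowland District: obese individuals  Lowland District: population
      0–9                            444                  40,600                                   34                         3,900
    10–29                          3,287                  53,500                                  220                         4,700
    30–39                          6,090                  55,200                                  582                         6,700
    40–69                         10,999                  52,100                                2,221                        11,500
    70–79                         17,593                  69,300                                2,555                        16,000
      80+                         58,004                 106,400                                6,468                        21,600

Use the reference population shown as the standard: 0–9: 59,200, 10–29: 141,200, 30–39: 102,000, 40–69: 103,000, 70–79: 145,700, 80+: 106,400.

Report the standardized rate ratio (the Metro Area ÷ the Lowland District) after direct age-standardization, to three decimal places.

Age-specific rates per 1,000 for the Metro Area: 10.936, 61.439, 110.326, 211.113, 253.867, 545.150.
For the Lowland District: 8.718, 46.809, 86.866, 193.130, 159.688, 299.444.
Standard total = 657,500; weights = 0.0900, 0.2148, 0.1551, 0.1567, 0.2216, 0.1618.
The Metro Area: 0.0900×10.936 + 0.2148×61.439 + 0.1551×110.326 + 0.1567×211.113 + 0.2216×253.867 + 0.1618×545.150 = 208.8411 per 1,000.
The Lowland District: 0.0900×8.718 + 0.2148×46.809 + 0.1551×86.866 + 0.1567×193.130 + 0.2216×159.688 + 0.1618×299.444 = 138.4115 per 1,000.
Ratio = 208.8411 ÷ 138.4115 = 1.50884.

1.509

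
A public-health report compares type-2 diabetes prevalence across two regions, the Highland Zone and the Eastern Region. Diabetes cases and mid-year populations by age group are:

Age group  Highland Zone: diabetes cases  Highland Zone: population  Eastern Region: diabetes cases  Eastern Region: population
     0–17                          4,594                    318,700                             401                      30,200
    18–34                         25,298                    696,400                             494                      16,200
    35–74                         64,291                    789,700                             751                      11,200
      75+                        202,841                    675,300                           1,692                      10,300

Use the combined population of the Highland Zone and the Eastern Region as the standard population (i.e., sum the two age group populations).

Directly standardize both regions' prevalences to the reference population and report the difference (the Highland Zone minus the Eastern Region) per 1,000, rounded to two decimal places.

42.92

Age-specific rates per 1,000 for the Highland Zone: 14.415, 36.327, 81.412, 300.372.
For the Eastern Region: 13.278, 30.494, 67.054, 164.272.
Combined standard total = 2,548,000; weights = 0.1369, 0.2797, 0.3143, 0.2691.
The Highland Zone: 0.1369×14.415 + 0.2797×36.327 + 0.3143×81.412 + 0.2691×300.372 = 118.5453 per 1,000.
The Eastern Region: 0.1369×13.278 + 0.2797×30.494 + 0.3143×67.054 + 0.2691×164.272 = 75.6243 per 1,000.
Difference = 118.5453 − 75.6243 = 42.9211.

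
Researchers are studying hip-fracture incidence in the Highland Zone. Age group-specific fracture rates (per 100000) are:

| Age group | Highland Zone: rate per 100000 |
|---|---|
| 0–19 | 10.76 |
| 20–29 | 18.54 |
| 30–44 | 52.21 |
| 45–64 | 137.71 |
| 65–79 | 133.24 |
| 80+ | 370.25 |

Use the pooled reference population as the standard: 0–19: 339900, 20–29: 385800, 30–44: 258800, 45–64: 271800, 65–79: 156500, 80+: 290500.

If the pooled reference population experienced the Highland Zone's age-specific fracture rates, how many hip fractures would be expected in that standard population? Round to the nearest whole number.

Expected hip fractures = Σ (standard pop × age-specific rate ÷ 100000)
= 339900×10.76/100000 + 385800×18.54/100000 + 258800×52.21/100000 + 271800×137.71/100000 + 156500×133.24/100000 + 290500×370.25/100000
= 36.57 + 71.53 + 135.12 + 374.30 + 208.52 + 1075.58 = 1901.61.

1902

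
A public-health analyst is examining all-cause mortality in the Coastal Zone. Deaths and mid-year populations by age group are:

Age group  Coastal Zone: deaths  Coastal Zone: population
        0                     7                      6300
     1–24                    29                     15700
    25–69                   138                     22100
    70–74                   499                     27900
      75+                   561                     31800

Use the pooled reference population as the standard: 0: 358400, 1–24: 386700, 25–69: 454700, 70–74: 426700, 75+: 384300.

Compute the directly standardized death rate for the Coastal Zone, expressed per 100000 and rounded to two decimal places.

913.22

Age-specific rates per 100000 for the Coastal Zone: 111.11, 184.71, 624.43, 1788.53, 1764.15.
Standard total = 2010800; weights = 0.1782, 0.1923, 0.2261, 0.2122, 0.1911.
Standardized rate: 0.1782×111.11 + 0.1923×184.71 + 0.2261×624.43 + 0.2122×1788.53 + 0.1911×1764.15 = 913.2238 per 100000.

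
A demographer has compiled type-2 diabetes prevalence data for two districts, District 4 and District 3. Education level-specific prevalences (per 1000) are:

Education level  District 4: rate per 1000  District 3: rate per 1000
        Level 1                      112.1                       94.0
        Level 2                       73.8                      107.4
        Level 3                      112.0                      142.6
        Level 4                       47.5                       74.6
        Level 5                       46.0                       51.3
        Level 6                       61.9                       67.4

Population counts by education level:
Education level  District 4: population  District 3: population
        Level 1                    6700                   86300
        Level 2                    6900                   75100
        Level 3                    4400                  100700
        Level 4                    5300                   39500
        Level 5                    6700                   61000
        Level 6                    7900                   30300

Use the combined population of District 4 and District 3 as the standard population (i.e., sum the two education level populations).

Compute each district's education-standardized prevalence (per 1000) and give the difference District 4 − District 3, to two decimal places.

-14.09

Combined standard total = 430800; weights = 0.2159, 0.1903, 0.2440, 0.1040, 0.1571, 0.0887.
District 4: 0.2159×112.1 + 0.1903×73.8 + 0.2440×112.0 + 0.1040×47.5 + 0.1571×46.0 + 0.0887×61.9 = 83.2286 per 1000.
District 3: 0.2159×94.0 + 0.1903×107.4 + 0.2440×142.6 + 0.1040×74.6 + 0.1571×51.3 + 0.0887×67.4 = 97.3209 per 1000.
Difference = 83.2286 − 97.3209 = -14.0923.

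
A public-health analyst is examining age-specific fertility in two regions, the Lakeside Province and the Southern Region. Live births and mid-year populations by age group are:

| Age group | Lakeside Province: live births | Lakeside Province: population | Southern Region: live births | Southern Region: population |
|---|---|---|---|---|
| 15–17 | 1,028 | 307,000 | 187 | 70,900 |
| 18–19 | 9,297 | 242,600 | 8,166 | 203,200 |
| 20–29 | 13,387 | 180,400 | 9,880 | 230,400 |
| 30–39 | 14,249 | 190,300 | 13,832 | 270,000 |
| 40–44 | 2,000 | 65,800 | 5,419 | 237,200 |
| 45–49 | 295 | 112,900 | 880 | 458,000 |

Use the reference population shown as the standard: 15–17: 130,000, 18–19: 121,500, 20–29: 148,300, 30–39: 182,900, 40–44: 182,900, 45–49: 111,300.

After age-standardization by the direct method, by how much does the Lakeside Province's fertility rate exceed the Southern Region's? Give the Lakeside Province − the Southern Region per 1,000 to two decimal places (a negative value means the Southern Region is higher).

Age-specific rates per 1,000 for the Lakeside Province: 3.349, 38.322, 74.207, 74.877, 30.395, 2.613.
For the Southern Region: 2.638, 40.187, 42.882, 51.230, 22.846, 1.921.
Standard total = 876,900; weights = 0.1482, 0.1386, 0.1691, 0.2086, 0.2086, 0.1269.
The Lakeside Province: 0.1482×3.349 + 0.1386×38.322 + 0.1691×74.207 + 0.2086×74.877 + 0.2086×30.395 + 0.1269×2.613 = 40.6448 per 1,000.
The Southern Region: 0.1482×2.638 + 0.1386×40.187 + 0.1691×42.882 + 0.2086×51.230 + 0.2086×22.846 + 0.1269×1.921 = 28.9055 per 1,000.
Difference = 40.6448 − 28.9055 = 11.7393.

11.74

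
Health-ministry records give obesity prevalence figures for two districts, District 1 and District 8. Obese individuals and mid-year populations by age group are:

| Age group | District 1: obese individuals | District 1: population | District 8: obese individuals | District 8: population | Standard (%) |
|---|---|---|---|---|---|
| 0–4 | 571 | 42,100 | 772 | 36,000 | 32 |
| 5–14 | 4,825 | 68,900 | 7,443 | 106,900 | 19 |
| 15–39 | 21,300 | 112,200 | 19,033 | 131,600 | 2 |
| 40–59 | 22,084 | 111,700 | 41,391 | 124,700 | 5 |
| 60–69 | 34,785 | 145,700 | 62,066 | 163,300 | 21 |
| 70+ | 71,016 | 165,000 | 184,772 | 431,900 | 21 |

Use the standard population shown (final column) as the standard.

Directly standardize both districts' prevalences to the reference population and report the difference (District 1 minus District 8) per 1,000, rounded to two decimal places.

Age-specific rates per 1,000 for District 1: 13.563, 70.029, 189.840, 197.708, 238.744, 430.400.
For District 8: 21.444, 69.626, 144.628, 331.925, 380.073, 427.812.
Standard weights: 0.32, 0.19, 0.02, 0.05, 0.21, 0.21.
District 1: 0.3200×13.563 + 0.1900×70.029 + 0.0200×189.840 + 0.0500×197.708 + 0.2100×238.744 + 0.2100×430.400 = 171.8481 per 1,000.
District 8: 0.3200×21.444 + 0.1900×69.626 + 0.0200×144.628 + 0.0500×331.925 + 0.2100×380.073 + 0.2100×427.812 = 209.2359 per 1,000.
Difference = 171.8481 − 209.2359 = -37.3878.

-37.39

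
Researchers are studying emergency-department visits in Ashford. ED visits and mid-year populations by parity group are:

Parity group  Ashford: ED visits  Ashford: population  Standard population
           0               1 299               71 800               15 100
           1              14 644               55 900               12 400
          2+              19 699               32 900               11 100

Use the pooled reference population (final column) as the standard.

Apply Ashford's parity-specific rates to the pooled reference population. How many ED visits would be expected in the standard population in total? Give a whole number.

Parity-specific rates per 1 000 for Ashford: 18.092, 261.968, 598.754.
Expected ED visits = Σ (standard pop × parity-specific rate ÷ 1 000)
= 15 100×18.092/1 000 + 12 400×261.968/1 000 + 11 100×598.754/1 000
= 273.19 + 3248.40 + 6646.17 = 10167.76.

10168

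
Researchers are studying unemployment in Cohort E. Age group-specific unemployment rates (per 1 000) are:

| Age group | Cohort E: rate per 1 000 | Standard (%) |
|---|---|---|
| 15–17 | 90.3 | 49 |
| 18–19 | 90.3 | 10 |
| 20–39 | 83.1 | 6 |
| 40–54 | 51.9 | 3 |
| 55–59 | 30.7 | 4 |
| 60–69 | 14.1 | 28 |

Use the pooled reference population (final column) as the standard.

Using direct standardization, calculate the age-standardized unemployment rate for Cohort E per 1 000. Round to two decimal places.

Standard weights: 0.49, 0.10, 0.06, 0.03, 0.04, 0.28.
Standardized rate: 0.4900×90.3 + 0.1000×90.3 + 0.0600×83.1 + 0.0300×51.9 + 0.0400×30.7 + 0.2800×14.1 = 64.9960 per 1 000.

65.00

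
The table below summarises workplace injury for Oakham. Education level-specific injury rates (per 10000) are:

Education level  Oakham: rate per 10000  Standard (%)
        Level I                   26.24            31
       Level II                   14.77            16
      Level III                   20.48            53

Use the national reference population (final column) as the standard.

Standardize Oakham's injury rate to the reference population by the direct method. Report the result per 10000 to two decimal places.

Standard weights: 0.31, 0.16, 0.53.
Standardized rate: 0.3100×26.24 + 0.1600×14.77 + 0.5300×20.48 = 21.3520 per 10000.

21.35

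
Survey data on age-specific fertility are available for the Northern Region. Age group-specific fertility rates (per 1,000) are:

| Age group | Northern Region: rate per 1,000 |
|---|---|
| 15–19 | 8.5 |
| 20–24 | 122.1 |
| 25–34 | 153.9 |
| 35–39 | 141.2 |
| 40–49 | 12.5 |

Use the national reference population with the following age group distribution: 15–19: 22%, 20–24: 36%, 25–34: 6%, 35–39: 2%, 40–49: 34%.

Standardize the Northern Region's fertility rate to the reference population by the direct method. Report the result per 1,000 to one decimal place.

Standard weights: 0.22, 0.36, 0.06, 0.02, 0.34.
Standardized rate: 0.2200×8.5 + 0.3600×122.1 + 0.0600×153.9 + 0.0200×141.2 + 0.3400×12.5 = 62.1340 per 1,000.

62.1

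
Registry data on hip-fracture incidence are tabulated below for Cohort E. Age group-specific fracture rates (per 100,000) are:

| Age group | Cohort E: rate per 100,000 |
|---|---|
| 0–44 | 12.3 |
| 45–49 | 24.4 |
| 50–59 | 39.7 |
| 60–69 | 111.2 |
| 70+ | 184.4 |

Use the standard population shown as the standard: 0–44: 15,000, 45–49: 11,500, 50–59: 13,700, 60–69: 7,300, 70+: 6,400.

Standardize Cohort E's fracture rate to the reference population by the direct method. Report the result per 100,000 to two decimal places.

Standard total = 53,900; weights = 0.2783, 0.2134, 0.2542, 0.1354, 0.1187.
Standardized rate: 0.2783×12.3 + 0.2134×24.4 + 0.2542×39.7 + 0.1354×111.2 + 0.1187×184.4 = 55.6755 per 100,000.

55.68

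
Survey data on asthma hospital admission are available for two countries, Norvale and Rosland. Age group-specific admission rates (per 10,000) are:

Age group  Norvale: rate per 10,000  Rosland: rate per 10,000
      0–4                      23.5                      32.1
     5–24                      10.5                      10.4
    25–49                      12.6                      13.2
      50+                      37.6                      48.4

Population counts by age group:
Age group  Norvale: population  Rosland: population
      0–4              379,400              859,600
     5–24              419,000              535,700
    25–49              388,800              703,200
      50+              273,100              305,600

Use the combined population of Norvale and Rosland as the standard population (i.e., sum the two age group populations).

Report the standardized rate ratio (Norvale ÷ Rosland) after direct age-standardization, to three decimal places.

Combined standard total = 3,864,400; weights = 0.3206, 0.2470, 0.2826, 0.1498.
Norvale: 0.3206×23.5 + 0.2470×10.5 + 0.2826×12.6 + 0.1498×37.6 = 19.3197 per 10,000.
Rosland: 0.3206×32.1 + 0.2470×10.4 + 0.2826×13.2 + 0.1498×48.4 = 23.8392 per 10,000.
Ratio = 19.3197 ÷ 23.8392 = 0.81042.

0.810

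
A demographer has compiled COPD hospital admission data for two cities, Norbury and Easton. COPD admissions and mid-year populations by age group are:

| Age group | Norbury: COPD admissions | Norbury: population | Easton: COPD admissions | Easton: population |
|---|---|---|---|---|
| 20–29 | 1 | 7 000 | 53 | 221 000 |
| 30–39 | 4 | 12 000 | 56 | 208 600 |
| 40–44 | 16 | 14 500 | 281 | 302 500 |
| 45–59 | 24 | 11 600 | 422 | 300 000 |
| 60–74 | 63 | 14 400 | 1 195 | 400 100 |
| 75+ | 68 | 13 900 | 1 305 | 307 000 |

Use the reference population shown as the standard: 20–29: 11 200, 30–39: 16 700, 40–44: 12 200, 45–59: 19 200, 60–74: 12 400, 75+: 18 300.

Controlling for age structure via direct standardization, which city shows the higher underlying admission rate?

Norbury

Age-specific rates per 10 000 for Norbury: 1.43, 3.33, 11.03, 20.69, 43.75, 48.92.
For Easton: 2.40, 2.68, 9.29, 14.07, 29.87, 42.51.
Standard total = 90 000; weights = 0.1244, 0.1856, 0.1356, 0.2133, 0.1378, 0.2033.
Norbury: 0.1244×1.43 + 0.1856×3.33 + 0.1356×11.03 + 0.2133×20.69 + 0.1378×43.75 + 0.2033×48.92 = 22.6809 per 10 000.
Easton: 0.1244×2.40 + 0.1856×2.68 + 0.1356×9.29 + 0.2133×14.07 + 0.1378×29.87 + 0.2033×42.51 = 17.8151 per 10 000.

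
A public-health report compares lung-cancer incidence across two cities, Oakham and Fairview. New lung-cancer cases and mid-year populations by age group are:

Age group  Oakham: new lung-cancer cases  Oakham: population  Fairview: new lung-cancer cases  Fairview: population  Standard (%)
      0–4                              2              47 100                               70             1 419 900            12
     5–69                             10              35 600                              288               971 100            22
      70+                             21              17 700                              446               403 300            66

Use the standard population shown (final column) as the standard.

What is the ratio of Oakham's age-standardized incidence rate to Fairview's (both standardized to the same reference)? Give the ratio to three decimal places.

1.061

Age-specific rates per 100 000 for Oakham: 4.25, 28.09, 118.64.
For Fairview: 4.93, 29.66, 110.59.
Standard weights: 0.12, 0.22, 0.66.
Oakham: 0.1200×4.25 + 0.2200×28.09 + 0.6600×118.64 = 84.9944 per 100 000.
Fairview: 0.1200×4.93 + 0.2200×29.66 + 0.6600×110.59 = 80.1040 per 100 000.
Ratio = 84.9944 ÷ 80.1040 = 1.06105.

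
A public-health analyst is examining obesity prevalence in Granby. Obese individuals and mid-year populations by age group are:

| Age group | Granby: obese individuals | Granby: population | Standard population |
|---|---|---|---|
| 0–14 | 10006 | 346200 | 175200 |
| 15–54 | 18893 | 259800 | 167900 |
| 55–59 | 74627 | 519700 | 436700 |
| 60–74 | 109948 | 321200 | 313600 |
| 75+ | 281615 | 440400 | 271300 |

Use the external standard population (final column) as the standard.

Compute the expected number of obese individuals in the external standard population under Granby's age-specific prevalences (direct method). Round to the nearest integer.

360812

Age-specific rates per 1000 for Granby: 28.902, 72.721, 143.596, 342.304, 639.453.
Expected obese individuals = Σ (standard pop × age-specific rate ÷ 1000)
= 175200×28.902/1000 + 167900×72.721/1000 + 436700×143.596/1000 + 313600×342.304/1000 + 271300×639.453/1000
= 5063.69 + 12209.91 + 62708.51 + 107346.49 + 173483.54 = 360812.14.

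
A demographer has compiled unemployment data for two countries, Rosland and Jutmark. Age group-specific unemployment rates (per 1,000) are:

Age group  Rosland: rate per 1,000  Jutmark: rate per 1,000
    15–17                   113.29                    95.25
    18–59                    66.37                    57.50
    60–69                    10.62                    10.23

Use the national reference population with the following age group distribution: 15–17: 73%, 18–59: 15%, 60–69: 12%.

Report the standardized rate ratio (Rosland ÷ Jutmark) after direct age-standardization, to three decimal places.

1.183

Standard weights: 0.73, 0.15, 0.12.
Rosland: 0.7300×113.29 + 0.1500×66.37 + 0.1200×10.62 = 93.9316 per 1,000.
Jutmark: 0.7300×95.25 + 0.1500×57.50 + 0.1200×10.23 = 79.3851 per 1,000.
Ratio = 93.9316 ÷ 79.3851 = 1.18324.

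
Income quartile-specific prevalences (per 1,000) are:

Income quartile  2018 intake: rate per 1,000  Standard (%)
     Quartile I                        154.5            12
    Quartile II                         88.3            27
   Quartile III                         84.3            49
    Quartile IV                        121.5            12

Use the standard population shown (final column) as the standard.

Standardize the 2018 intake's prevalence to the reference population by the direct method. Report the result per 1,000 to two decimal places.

98.27

Standard weights: 0.12, 0.27, 0.49, 0.12.
Standardized rate: 0.1200×154.5 + 0.2700×88.3 + 0.4900×84.3 + 0.1200×121.5 = 98.2680 per 1,000.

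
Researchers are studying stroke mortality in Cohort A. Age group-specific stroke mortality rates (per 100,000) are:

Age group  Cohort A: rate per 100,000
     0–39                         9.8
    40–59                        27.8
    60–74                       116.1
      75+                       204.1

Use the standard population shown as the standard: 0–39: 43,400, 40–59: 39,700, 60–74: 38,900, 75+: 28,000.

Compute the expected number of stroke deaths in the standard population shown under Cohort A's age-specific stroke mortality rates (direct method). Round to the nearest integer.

118

Expected stroke deaths = Σ (standard pop × age-specific rate ÷ 100,000)
= 43,400×9.8/100,000 + 39,700×27.8/100,000 + 38,900×116.1/100,000 + 28,000×204.1/100,000
= 4.25 + 11.04 + 45.16 + 57.15 = 117.60.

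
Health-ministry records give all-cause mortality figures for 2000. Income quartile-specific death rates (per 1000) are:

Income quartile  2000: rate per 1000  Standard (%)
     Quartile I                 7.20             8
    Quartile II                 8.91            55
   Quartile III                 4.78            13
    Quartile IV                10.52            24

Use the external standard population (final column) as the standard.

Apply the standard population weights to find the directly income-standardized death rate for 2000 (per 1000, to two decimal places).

Standard weights: 0.08, 0.55, 0.13, 0.24.
Standardized rate: 0.0800×7.20 + 0.5500×8.91 + 0.1300×4.78 + 0.2400×10.52 = 8.6227 per 1000.

8.62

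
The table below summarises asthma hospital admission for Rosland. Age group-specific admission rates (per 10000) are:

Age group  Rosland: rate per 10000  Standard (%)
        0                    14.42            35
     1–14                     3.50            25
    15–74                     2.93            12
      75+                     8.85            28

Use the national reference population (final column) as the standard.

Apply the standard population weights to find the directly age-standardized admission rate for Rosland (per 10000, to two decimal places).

8.75

Standard weights: 0.35, 0.25, 0.12, 0.28.
Standardized rate: 0.3500×14.42 + 0.2500×3.50 + 0.1200×2.93 + 0.2800×8.85 = 8.7516 per 10000.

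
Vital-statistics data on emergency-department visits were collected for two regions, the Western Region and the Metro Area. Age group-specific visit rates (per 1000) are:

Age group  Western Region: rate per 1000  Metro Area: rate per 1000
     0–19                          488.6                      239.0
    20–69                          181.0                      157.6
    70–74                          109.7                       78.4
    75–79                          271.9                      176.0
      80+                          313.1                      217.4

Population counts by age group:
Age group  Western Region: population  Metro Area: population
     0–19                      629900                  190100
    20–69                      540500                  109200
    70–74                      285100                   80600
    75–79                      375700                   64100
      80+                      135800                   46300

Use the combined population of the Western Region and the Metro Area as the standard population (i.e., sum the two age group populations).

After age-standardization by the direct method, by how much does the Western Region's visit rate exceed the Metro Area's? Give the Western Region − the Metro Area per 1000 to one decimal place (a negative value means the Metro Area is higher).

Combined standard total = 2457300; weights = 0.3337, 0.2644, 0.1488, 0.1790, 0.0741.
The Western Region: 0.3337×488.6 + 0.2644×181.0 + 0.1488×109.7 + 0.1790×271.9 + 0.0741×313.1 = 299.0934 per 1000.
The Metro Area: 0.3337×239.0 + 0.2644×157.6 + 0.1488×78.4 + 0.1790×176.0 + 0.0741×217.4 = 180.7012 per 1000.
Difference = 299.0934 − 180.7012 = 118.3922.

118.4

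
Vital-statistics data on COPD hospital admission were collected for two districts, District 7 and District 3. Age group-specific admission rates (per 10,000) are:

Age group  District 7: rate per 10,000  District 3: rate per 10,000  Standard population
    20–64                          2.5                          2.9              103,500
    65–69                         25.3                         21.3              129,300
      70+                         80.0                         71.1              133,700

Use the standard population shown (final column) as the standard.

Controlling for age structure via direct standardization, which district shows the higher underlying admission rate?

District 7

Standard total = 366,500; weights = 0.2824, 0.3528, 0.3648.
District 7: 0.2824×2.5 + 0.3528×25.3 + 0.3648×80.0 = 38.8159 per 10,000.
District 3: 0.2824×2.9 + 0.3528×21.3 + 0.3648×71.1 = 34.2710 per 10,000.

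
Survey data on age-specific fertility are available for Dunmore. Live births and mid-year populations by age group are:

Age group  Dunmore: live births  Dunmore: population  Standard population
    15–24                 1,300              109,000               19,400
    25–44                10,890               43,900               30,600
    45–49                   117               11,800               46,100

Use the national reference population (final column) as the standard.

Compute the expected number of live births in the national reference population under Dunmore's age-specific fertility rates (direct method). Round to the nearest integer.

8279

Age-specific rates per 1,000 for Dunmore: 11.927, 248.064, 9.915.
Expected live births = Σ (standard pop × age-specific rate ÷ 1,000)
= 19,400×11.927/1,000 + 30,600×248.064/1,000 + 46,100×9.915/1,000
= 231.38 + 7590.75 + 457.09 = 8279.22.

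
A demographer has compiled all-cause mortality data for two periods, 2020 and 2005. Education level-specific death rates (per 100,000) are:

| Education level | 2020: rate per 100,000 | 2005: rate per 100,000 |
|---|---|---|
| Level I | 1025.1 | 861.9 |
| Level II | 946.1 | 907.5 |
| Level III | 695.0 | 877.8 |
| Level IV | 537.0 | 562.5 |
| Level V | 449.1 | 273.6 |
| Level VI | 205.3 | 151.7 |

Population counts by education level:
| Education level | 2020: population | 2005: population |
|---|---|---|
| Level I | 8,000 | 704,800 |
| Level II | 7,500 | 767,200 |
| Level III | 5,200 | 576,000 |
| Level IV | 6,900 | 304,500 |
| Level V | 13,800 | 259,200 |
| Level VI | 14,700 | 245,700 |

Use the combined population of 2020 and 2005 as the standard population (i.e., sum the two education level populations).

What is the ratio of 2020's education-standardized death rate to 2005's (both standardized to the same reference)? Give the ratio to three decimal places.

1.044

Combined standard total = 2,913,500; weights = 0.2447, 0.2659, 0.1995, 0.1069, 0.0937, 0.0894.
2020: 0.2447×1025.1 + 0.2659×946.1 + 0.1995×695.0 + 0.1069×537.0 + 0.0937×449.1 + 0.0894×205.3 = 758.8314 per 100,000.
2005: 0.2447×861.9 + 0.2659×907.5 + 0.1995×877.8 + 0.1069×562.5 + 0.0937×273.6 + 0.0894×151.7 = 726.5962 per 100,000.
Ratio = 758.8314 ÷ 726.5962 = 1.04436.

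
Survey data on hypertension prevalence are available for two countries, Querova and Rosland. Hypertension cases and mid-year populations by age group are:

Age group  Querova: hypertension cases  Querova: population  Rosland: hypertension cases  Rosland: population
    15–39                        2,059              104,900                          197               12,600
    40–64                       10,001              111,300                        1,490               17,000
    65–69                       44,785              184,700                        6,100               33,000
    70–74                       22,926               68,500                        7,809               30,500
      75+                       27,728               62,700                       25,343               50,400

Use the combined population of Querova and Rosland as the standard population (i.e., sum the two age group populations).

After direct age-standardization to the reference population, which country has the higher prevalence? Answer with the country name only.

Age-specific rates per 1,000 for Querova: 19.628, 89.856, 242.474, 334.686, 442.233.
For Rosland: 15.635, 87.647, 184.848, 256.033, 502.837.
Combined standard total = 675,600; weights = 0.1739, 0.1899, 0.3222, 0.1465, 0.1674.
Querova: 0.1739×19.628 + 0.1899×89.856 + 0.3222×242.474 + 0.1465×334.686 + 0.1674×442.233 = 221.6874 per 1,000.
Rosland: 0.1739×15.635 + 0.1899×87.647 + 0.3222×184.848 + 0.1465×256.033 + 0.1674×502.837 = 200.6245 per 1,000.
The crude rates (202.03 vs 285.29) would put Rosland higher, but that reflects its age composition; once standardized to a common age structure, Querova has the higher underlying rate.

Querova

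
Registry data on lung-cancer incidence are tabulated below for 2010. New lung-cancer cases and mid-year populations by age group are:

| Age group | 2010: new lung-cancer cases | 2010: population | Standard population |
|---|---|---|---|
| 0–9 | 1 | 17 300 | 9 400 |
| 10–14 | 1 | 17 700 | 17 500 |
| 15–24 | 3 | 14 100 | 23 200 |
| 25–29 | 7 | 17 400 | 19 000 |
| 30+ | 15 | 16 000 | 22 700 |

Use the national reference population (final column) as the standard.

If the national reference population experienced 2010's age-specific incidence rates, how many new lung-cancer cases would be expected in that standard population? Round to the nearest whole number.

Age-specific rates per 100 000 for 2010: 5.78, 5.65, 21.28, 40.23, 93.75.
Expected new lung-cancer cases = Σ (standard pop × age-specific rate ÷ 100 000)
= 9 400×5.78/100 000 + 17 500×5.65/100 000 + 23 200×21.28/100 000 + 19 000×40.23/100 000 + 22 700×93.75/100 000
= 0.54 + 0.99 + 4.94 + 7.64 + 21.28 = 35.39.

35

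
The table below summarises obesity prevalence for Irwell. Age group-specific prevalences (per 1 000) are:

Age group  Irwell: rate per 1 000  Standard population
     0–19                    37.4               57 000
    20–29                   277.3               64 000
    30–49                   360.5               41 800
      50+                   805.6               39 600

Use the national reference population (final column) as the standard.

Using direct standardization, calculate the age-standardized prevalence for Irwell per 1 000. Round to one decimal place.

330.3

Standard total = 202 400; weights = 0.2816, 0.3162, 0.2065, 0.1957.
Standardized rate: 0.2816×37.4 + 0.3162×277.3 + 0.2065×360.5 + 0.1957×805.6 = 330.2849 per 1 000.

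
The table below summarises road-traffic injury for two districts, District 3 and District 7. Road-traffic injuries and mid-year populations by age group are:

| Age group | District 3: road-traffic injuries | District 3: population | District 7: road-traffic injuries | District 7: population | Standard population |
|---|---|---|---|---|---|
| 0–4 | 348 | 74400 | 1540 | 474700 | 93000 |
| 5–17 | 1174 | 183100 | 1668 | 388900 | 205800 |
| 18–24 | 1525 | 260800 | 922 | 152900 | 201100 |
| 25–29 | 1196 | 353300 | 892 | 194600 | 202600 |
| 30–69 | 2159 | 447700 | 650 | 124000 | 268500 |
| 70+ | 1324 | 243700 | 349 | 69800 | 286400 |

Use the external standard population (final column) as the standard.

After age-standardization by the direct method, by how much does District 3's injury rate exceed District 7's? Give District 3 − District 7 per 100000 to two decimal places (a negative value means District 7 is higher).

24.01

Age-specific rates per 100000 for District 3: 467.74, 641.18, 584.74, 338.52, 482.24, 543.29.
For District 7: 324.42, 428.90, 603.01, 458.38, 524.19, 500.00.
Standard total = 1257400; weights = 0.0740, 0.1637, 0.1599, 0.1611, 0.2135, 0.2278.
District 3: 0.0740×467.74 + 0.1637×641.18 + 0.1599×584.74 + 0.1611×338.52 + 0.2135×482.24 + 0.2278×543.29 = 514.3241 per 100000.
District 7: 0.0740×324.42 + 0.1637×428.90 + 0.1599×603.01 + 0.1611×458.38 + 0.2135×524.19 + 0.2278×500.00 = 490.3107 per 100000.
Difference = 514.3241 − 490.3107 = 24.0134.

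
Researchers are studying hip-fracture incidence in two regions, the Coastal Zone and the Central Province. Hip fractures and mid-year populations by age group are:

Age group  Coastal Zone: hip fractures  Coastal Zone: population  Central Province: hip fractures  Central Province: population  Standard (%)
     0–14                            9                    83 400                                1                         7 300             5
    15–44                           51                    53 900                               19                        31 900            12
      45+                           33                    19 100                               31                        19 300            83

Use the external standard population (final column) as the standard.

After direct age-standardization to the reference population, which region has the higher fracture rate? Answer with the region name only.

Coastal Zone

Age-specific rates per 100 000 for the Coastal Zone: 10.79, 94.62, 172.77.
For the Central Province: 13.70, 59.56, 160.62.
Standard weights: 0.05, 0.12, 0.83.
The Coastal Zone: 0.0500×10.79 + 0.1200×94.62 + 0.8300×172.77 = 155.2971 per 100 000.
The Central Province: 0.0500×13.70 + 0.1200×59.56 + 0.8300×160.62 = 141.1483 per 100 000.
The crude rates (59.46 vs 87.18) would put the Central Province higher, but that reflects its age composition; once standardized to a common age structure, the Coastal Zone has the higher underlying rate.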